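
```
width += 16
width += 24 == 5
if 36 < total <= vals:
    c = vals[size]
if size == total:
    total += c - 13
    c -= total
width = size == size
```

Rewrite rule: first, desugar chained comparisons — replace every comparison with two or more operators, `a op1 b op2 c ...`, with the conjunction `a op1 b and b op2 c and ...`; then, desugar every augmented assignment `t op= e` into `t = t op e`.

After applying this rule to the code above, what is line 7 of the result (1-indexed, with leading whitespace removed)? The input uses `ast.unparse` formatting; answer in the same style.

c = c - total

Transformed code:
width = width + 16
width = width + (24 == 5)
if 36 < total and total <= vals:
    c = vals[size]
if size == total:
    total = total + (c - 13)
    c = c - total
width = size == size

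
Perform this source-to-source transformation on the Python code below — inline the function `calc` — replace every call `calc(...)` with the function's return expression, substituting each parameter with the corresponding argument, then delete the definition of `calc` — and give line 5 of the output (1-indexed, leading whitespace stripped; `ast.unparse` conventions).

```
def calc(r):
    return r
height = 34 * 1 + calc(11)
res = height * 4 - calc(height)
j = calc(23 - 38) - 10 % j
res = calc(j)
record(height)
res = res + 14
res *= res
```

record(height)

Transformed code:
height = 34 * 1 + 11
res = height * 4 - height
j = 23 - 38 - 10 % j
res = j
record(height)
res = res + 14
res *= res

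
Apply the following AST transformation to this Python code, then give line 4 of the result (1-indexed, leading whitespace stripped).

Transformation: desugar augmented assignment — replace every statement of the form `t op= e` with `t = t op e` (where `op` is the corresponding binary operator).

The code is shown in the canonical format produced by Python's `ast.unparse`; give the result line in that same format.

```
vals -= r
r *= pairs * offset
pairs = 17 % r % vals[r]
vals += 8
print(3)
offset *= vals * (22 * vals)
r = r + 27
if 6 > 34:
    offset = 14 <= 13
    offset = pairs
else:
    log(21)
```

Transformed code:
vals = vals - r
r = r * (pairs * offset)
pairs = 17 % r % vals[r]
vals = vals + 8
print(3)
offset = offset * (vals * (22 * vals))
r = r + 27
if 6 > 34:
    offset = 14 <= 13
    offset = pairs
else:
    log(21)

vals = vals + 8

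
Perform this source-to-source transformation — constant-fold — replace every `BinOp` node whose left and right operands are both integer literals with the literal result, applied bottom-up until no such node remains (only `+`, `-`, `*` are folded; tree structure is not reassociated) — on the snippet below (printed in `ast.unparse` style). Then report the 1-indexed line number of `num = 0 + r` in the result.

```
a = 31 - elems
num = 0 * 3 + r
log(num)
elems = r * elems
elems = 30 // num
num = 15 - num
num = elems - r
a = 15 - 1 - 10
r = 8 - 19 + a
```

Transformed code:
a = 31 - elems
num = 0 + r
log(num)
elems = r * elems
elems = 30 // num
num = 15 - num
num = elems - r
a = 4
r = -11 + a

2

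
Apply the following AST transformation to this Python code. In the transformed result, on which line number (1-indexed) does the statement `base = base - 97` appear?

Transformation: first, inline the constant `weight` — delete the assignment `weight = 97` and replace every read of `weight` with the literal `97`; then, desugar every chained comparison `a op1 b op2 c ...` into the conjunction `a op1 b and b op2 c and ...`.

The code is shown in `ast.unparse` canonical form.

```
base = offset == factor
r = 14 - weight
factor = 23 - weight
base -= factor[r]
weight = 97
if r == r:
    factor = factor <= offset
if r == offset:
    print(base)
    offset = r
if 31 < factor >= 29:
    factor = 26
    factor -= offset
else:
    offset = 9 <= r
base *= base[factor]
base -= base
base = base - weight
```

Transformed code:
base = offset == factor
r = 14 - 97
factor = 23 - 97
base -= factor[r]
if r == r:
    factor = factor <= offset
if r == offset:
    print(base)
    offset = r
if 31 < factor and factor >= 29:
    factor = 26
    factor -= offset
else:
    offset = 9 <= r
base *= base[factor]
base -= base
base = base - 97

17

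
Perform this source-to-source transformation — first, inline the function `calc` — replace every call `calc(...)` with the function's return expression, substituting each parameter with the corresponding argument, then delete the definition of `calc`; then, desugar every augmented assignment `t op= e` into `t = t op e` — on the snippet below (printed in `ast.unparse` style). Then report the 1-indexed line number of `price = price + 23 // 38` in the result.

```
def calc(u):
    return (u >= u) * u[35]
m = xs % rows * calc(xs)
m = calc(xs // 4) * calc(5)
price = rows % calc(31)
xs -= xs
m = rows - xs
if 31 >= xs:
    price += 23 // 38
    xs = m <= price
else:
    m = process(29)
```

Transformed code:
m = xs % rows * ((xs >= xs) * xs[35])
m = (xs // 4 >= xs // 4) * (xs // 4)[35] * ((5 >= 5) * 5[35])
price = rows % ((31 >= 31) * 31[35])
xs = xs - xs
m = rows - xs
if 31 >= xs:
    price = price + 23 // 38
    xs = m <= price
else:
    m = process(29)

7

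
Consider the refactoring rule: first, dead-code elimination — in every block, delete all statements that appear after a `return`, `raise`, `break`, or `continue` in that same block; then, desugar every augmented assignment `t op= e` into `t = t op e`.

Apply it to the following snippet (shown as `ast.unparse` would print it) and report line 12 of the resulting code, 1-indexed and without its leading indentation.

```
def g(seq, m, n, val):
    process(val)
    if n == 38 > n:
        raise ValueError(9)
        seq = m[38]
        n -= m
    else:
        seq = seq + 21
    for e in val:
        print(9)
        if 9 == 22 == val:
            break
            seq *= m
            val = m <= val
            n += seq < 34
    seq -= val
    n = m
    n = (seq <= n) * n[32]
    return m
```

n = m

Transformed code:
def g(seq, m, n, val):
    process(val)
    if n == 38 > n:
        raise ValueError(9)
    else:
        seq = seq + 21
    for e in val:
        print(9)
        if 9 == 22 == val:
            break
    seq = seq - val
    n = m
    n = (seq <= n) * n[32]
    return m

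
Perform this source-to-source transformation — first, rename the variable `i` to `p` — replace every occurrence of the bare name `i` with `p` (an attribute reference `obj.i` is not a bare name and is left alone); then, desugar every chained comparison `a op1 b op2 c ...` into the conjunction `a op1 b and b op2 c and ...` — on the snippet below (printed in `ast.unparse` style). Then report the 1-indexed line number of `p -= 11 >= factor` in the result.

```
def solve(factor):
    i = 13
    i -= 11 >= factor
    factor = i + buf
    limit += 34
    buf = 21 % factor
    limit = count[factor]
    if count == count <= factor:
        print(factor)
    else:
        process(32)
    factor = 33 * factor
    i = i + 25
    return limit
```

Transformed code:
def solve(factor):
    p = 13
    p -= 11 >= factor
    factor = p + buf
    limit += 34
    buf = 21 % factor
    limit = count[factor]
    if count == count and count <= factor:
        print(factor)
    else:
        process(32)
    factor = 33 * factor
    p = p + 25
    return limit

3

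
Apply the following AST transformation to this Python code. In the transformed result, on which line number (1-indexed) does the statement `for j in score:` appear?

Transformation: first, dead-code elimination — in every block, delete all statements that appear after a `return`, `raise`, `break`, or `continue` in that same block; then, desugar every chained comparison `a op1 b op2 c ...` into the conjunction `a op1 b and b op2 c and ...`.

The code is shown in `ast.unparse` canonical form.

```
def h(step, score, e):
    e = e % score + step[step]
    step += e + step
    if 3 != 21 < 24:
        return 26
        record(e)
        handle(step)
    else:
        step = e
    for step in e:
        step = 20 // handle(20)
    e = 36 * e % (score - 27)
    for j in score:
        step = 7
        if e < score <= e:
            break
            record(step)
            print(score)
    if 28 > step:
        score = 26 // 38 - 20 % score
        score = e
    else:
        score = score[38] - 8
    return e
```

Transformed code:
def h(step, score, e):
    e = e % score + step[step]
    step += e + step
    if 3 != 21 and 21 < 24:
        return 26
    else:
        step = e
    for step in e:
        step = 20 // handle(20)
    e = 36 * e % (score - 27)
    for j in score:
        step = 7
        if e < score and score <= e:
            break
    if 28 > step:
        score = 26 // 38 - 20 % score
        score = e
    else:
        score = score[38] - 8
    return e

11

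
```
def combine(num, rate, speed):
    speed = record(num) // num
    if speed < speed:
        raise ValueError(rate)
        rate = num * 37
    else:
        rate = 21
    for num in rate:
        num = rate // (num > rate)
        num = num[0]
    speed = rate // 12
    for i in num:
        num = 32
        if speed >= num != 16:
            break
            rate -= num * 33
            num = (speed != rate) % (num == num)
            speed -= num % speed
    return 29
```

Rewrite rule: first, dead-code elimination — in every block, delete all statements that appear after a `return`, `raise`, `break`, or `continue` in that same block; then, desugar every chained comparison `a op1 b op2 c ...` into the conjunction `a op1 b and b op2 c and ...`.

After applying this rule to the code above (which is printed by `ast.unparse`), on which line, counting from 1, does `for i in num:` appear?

Transformed code:
def combine(num, rate, speed):
    speed = record(num) // num
    if speed < speed:
        raise ValueError(rate)
    else:
        rate = 21
    for num in rate:
        num = rate // (num > rate)
        num = num[0]
    speed = rate // 12
    for i in num:
        num = 32
        if speed >= num and num != 16:
            break
    return 29

11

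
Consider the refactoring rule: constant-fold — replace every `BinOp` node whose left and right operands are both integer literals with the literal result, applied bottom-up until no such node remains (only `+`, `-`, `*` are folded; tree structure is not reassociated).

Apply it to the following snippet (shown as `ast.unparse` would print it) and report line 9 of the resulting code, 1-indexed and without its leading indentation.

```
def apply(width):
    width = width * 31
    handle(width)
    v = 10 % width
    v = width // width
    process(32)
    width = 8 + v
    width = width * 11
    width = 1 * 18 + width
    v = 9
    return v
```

Transformed code:
def apply(width):
    width = width * 31
    handle(width)
    v = 10 % width
    v = width // width
    process(32)
    width = 8 + v
    width = width * 11
    width = 18 + width
    v = 9
    return v

width = 18 + width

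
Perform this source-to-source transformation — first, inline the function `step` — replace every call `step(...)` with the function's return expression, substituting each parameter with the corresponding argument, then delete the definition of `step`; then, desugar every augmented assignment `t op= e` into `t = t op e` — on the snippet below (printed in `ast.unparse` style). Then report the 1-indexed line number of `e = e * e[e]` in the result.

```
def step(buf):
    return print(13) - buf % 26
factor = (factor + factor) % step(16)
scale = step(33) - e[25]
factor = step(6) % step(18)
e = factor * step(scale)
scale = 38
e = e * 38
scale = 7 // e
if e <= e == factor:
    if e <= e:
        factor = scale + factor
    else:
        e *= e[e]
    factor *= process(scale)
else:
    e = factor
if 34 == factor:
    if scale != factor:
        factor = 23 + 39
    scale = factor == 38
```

12

Transformed code:
factor = (factor + factor) % (print(13) - 16 % 26)
scale = print(13) - 33 % 26 - e[25]
factor = (print(13) - 6 % 26) % (print(13) - 18 % 26)
e = factor * (print(13) - scale % 26)
scale = 38
e = e * 38
scale = 7 // e
if e <= e == factor:
    if e <= e:
        factor = scale + factor
    else:
        e = e * e[e]
    factor = factor * process(scale)
else:
    e = factor
if 34 == factor:
    if scale != factor:
        factor = 23 + 39
    scale = factor == 38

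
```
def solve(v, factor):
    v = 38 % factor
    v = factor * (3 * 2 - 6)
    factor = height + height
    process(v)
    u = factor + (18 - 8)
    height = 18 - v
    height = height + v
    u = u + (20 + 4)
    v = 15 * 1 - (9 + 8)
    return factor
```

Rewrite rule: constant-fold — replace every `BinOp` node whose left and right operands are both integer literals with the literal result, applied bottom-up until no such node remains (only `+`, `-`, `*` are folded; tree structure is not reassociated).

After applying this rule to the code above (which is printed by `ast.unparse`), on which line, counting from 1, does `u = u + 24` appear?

Transformed code:
def solve(v, factor):
    v = 38 % factor
    v = factor * 0
    factor = height + height
    process(v)
    u = factor + 10
    height = 18 - v
    height = height + v
    u = u + 24
    v = -2
    return factor

9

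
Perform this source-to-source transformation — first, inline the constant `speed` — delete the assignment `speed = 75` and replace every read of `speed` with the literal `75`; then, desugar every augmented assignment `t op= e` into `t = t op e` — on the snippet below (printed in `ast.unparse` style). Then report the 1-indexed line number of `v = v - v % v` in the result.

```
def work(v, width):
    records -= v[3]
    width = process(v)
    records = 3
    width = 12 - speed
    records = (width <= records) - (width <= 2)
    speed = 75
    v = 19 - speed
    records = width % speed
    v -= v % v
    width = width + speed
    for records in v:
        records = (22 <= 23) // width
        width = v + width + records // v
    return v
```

9

Transformed code:
def work(v, width):
    records = records - v[3]
    width = process(v)
    records = 3
    width = 12 - 75
    records = (width <= records) - (width <= 2)
    v = 19 - 75
    records = width % 75
    v = v - v % v
    width = width + 75
    for records in v:
        records = (22 <= 23) // width
        width = v + width + records // v
    return v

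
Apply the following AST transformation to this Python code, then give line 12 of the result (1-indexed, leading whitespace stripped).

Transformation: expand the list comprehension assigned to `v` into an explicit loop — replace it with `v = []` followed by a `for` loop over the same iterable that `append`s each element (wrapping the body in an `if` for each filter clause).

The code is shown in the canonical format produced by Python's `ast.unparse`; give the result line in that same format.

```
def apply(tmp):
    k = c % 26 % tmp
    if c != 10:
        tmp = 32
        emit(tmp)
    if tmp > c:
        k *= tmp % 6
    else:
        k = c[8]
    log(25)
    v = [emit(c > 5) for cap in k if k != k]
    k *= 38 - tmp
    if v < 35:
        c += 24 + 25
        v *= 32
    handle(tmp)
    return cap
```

for cap in k:

Transformed code:
def apply(tmp):
    k = c % 26 % tmp
    if c != 10:
        tmp = 32
        emit(tmp)
    if tmp > c:
        k *= tmp % 6
    else:
        k = c[8]
    log(25)
    v = []
    for cap in k:
        if k != k:
            v.append(emit(c > 5))
    k *= 38 - tmp
    if v < 35:
        c += 24 + 25
        v *= 32
    handle(tmp)
    return cap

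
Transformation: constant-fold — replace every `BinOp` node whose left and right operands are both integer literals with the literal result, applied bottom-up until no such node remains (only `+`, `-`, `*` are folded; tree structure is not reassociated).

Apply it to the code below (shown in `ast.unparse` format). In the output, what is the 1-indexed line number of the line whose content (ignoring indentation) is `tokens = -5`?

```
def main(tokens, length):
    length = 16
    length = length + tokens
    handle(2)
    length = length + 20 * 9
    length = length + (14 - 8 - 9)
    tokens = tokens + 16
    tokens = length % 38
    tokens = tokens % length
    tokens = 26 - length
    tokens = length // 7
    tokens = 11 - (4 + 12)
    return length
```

12

Transformed code:
def main(tokens, length):
    length = 16
    length = length + tokens
    handle(2)
    length = length + 180
    length = length + -3
    tokens = tokens + 16
    tokens = length % 38
    tokens = tokens % length
    tokens = 26 - length
    tokens = length // 7
    tokens = -5
    return length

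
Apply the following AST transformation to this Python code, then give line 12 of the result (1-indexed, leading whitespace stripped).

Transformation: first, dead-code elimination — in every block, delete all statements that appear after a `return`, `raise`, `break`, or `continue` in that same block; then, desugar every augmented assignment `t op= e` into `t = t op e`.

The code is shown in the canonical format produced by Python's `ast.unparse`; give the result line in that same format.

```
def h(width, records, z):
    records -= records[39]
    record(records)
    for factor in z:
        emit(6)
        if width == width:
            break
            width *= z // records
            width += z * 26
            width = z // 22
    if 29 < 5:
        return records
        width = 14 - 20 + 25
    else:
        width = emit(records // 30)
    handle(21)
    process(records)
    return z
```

handle(21)

Transformed code:
def h(width, records, z):
    records = records - records[39]
    record(records)
    for factor in z:
        emit(6)
        if width == width:
            break
    if 29 < 5:
        return records
    else:
        width = emit(records // 30)
    handle(21)
    process(records)
    return z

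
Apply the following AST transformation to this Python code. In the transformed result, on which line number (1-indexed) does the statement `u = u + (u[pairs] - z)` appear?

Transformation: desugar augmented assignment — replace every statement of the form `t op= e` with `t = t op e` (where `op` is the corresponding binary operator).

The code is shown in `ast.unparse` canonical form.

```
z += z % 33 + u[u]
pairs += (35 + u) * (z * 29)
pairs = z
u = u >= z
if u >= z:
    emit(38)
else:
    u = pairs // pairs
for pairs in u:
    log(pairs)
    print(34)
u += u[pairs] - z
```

12

Transformed code:
z = z + (z % 33 + u[u])
pairs = pairs + (35 + u) * (z * 29)
pairs = z
u = u >= z
if u >= z:
    emit(38)
else:
    u = pairs // pairs
for pairs in u:
    log(pairs)
    print(34)
u = u + (u[pairs] - z)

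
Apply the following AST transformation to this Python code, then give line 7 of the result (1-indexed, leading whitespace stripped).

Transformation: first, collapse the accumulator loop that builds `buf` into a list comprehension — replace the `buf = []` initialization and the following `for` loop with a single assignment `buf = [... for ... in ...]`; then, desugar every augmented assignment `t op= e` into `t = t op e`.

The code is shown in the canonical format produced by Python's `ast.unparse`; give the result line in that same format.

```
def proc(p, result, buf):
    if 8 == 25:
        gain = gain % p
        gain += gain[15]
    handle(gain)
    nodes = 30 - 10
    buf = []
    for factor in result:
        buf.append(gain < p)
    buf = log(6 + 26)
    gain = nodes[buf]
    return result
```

buf = [gain < p for factor in result]

Transformed code:
def proc(p, result, buf):
    if 8 == 25:
        gain = gain % p
        gain = gain + gain[15]
    handle(gain)
    nodes = 30 - 10
    buf = [gain < p for factor in result]
    buf = log(6 + 26)
    gain = nodes[buf]
    return result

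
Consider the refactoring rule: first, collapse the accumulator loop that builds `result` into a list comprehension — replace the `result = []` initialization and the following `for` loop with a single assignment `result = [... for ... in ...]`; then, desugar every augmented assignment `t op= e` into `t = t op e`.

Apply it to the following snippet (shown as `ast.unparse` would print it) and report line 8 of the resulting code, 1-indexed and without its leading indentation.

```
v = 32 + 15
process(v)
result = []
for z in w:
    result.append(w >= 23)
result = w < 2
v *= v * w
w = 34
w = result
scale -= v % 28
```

scale = scale - v % 28

Transformed code:
v = 32 + 15
process(v)
result = [w >= 23 for z in w]
result = w < 2
v = v * (v * w)
w = 34
w = result
scale = scale - v % 28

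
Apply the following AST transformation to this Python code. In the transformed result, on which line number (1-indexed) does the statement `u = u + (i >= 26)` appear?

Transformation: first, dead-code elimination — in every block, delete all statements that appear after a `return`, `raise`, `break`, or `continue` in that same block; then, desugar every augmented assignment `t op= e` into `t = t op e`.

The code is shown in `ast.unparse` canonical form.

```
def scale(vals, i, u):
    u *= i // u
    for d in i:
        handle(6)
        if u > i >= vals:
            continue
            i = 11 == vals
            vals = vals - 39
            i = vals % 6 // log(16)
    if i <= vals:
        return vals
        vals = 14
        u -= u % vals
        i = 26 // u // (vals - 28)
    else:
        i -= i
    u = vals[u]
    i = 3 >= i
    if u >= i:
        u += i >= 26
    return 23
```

14

Transformed code:
def scale(vals, i, u):
    u = u * (i // u)
    for d in i:
        handle(6)
        if u > i >= vals:
            continue
    if i <= vals:
        return vals
    else:
        i = i - i
    u = vals[u]
    i = 3 >= i
    if u >= i:
        u = u + (i >= 26)
    return 23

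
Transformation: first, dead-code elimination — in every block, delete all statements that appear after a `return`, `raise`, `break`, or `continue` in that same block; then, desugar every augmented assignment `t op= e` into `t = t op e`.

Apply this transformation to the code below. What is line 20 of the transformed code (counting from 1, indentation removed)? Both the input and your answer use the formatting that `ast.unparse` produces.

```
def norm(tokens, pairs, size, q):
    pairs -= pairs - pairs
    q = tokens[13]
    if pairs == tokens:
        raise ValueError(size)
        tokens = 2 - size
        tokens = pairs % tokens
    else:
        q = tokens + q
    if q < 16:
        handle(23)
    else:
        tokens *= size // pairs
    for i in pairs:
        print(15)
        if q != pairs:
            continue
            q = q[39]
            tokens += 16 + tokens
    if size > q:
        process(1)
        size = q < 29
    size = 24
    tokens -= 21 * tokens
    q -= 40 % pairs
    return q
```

Transformed code:
def norm(tokens, pairs, size, q):
    pairs = pairs - (pairs - pairs)
    q = tokens[13]
    if pairs == tokens:
        raise ValueError(size)
    else:
        q = tokens + q
    if q < 16:
        handle(23)
    else:
        tokens = tokens * (size // pairs)
    for i in pairs:
        print(15)
        if q != pairs:
            continue
    if size > q:
        process(1)
        size = q < 29
    size = 24
    tokens = tokens - 21 * tokens
    q = q - 40 % pairs
    return q

tokens = tokens - 21 * tokens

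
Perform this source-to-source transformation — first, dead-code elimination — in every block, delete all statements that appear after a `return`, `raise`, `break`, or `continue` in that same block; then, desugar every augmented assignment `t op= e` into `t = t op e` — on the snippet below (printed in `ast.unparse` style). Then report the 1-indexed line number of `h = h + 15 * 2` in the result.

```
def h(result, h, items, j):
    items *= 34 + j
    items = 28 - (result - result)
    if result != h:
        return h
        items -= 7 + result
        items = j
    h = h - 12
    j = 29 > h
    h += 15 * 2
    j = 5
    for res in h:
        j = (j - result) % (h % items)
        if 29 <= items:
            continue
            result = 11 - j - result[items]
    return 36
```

8

Transformed code:
def h(result, h, items, j):
    items = items * (34 + j)
    items = 28 - (result - result)
    if result != h:
        return h
    h = h - 12
    j = 29 > h
    h = h + 15 * 2
    j = 5
    for res in h:
        j = (j - result) % (h % items)
        if 29 <= items:
            continue
    return 36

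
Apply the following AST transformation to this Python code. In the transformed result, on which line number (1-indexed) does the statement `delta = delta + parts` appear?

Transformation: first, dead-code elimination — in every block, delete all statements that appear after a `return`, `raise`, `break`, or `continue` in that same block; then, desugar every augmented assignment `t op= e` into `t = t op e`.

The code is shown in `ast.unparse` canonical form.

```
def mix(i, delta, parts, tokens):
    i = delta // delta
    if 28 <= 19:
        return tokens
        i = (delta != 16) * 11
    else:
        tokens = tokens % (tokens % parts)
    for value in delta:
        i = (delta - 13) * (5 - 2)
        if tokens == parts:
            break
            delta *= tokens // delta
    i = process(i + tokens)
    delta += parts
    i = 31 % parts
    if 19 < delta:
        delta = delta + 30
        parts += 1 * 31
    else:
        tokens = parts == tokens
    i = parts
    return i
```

Transformed code:
def mix(i, delta, parts, tokens):
    i = delta // delta
    if 28 <= 19:
        return tokens
    else:
        tokens = tokens % (tokens % parts)
    for value in delta:
        i = (delta - 13) * (5 - 2)
        if tokens == parts:
            break
    i = process(i + tokens)
    delta = delta + parts
    i = 31 % parts
    if 19 < delta:
        delta = delta + 30
        parts = parts + 1 * 31
    else:
        tokens = parts == tokens
    i = parts
    return i

12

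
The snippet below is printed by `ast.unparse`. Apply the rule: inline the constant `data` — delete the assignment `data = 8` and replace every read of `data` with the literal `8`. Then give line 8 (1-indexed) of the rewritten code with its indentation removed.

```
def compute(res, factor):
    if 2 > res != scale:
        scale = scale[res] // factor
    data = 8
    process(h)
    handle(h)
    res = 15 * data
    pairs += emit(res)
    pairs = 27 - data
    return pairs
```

Transformed code:
def compute(res, factor):
    if 2 > res != scale:
        scale = scale[res] // factor
    process(h)
    handle(h)
    res = 15 * 8
    pairs += emit(res)
    pairs = 27 - 8
    return pairs

pairs = 27 - 8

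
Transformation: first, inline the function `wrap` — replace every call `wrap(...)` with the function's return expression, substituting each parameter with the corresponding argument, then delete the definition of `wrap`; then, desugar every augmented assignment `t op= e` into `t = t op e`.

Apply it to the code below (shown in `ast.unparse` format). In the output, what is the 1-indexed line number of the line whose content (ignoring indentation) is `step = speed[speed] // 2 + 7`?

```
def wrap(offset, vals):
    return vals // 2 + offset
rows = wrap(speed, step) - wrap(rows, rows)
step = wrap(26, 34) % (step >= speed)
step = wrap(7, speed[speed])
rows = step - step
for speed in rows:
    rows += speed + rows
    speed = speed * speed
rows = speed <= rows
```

3

Transformed code:
rows = step // 2 + speed - (rows // 2 + rows)
step = (34 // 2 + 26) % (step >= speed)
step = speed[speed] // 2 + 7
rows = step - step
for speed in rows:
    rows = rows + (speed + rows)
    speed = speed * speed
rows = speed <= rows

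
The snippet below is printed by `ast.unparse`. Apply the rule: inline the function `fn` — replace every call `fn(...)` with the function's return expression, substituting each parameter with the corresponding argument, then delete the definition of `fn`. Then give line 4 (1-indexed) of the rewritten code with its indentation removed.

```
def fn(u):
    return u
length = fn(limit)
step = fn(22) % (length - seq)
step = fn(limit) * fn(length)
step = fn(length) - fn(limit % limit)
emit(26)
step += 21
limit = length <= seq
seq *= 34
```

step = length - limit % limit

Transformed code:
length = limit
step = 22 % (length - seq)
step = limit * length
step = length - limit % limit
emit(26)
step += 21
limit = length <= seq
seq *= 34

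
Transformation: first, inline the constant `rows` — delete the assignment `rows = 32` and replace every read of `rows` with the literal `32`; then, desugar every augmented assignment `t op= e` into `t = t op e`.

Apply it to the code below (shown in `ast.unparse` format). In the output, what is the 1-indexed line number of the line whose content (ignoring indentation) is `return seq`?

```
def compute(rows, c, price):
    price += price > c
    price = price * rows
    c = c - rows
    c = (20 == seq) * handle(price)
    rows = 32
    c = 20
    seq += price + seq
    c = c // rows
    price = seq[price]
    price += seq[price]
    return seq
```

Transformed code:
def compute(rows, c, price):
    price = price + (price > c)
    price = price * 32
    c = c - 32
    c = (20 == seq) * handle(price)
    c = 20
    seq = seq + (price + seq)
    c = c // 32
    price = seq[price]
    price = price + seq[price]
    return seq

11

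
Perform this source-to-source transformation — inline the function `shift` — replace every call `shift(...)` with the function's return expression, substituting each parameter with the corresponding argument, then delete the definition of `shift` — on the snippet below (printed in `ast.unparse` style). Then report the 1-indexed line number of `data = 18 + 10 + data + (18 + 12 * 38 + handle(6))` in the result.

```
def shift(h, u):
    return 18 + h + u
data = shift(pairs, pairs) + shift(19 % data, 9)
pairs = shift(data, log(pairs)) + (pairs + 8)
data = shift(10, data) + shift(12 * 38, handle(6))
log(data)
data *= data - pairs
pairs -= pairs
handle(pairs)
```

3

Transformed code:
data = 18 + pairs + pairs + (18 + 19 % data + 9)
pairs = 18 + data + log(pairs) + (pairs + 8)
data = 18 + 10 + data + (18 + 12 * 38 + handle(6))
log(data)
data *= data - pairs
pairs -= pairs
handle(pairs)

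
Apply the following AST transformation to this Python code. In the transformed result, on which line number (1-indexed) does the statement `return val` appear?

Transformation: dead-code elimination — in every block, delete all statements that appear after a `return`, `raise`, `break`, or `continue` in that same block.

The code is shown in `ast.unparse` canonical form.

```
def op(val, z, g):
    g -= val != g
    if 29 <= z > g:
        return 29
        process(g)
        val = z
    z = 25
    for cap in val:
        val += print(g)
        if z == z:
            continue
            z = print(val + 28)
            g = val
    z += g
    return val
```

Transformed code:
def op(val, z, g):
    g -= val != g
    if 29 <= z > g:
        return 29
    z = 25
    for cap in val:
        val += print(g)
        if z == z:
            continue
    z += g
    return val

11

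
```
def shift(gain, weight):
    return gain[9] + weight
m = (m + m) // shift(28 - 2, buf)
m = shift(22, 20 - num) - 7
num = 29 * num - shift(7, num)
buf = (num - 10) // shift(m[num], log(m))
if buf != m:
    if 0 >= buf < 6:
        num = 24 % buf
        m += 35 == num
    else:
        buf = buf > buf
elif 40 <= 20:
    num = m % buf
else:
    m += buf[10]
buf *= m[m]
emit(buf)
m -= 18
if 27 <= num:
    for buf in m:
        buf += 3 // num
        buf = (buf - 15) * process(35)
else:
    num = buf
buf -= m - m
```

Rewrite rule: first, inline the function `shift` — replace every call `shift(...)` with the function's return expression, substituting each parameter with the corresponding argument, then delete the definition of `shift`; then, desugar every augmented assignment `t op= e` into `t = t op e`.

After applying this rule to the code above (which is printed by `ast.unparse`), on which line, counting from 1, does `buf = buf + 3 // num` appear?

Transformed code:
m = (m + m) // ((28 - 2)[9] + buf)
m = 22[9] + (20 - num) - 7
num = 29 * num - (7[9] + num)
buf = (num - 10) // (m[num][9] + log(m))
if buf != m:
    if 0 >= buf < 6:
        num = 24 % buf
        m = m + (35 == num)
    else:
        buf = buf > buf
elif 40 <= 20:
    num = m % buf
else:
    m = m + buf[10]
buf = buf * m[m]
emit(buf)
m = m - 18
if 27 <= num:
    for buf in m:
        buf = buf + 3 // num
        buf = (buf - 15) * process(35)
else:
    num = buf
buf = buf - (m - m)

20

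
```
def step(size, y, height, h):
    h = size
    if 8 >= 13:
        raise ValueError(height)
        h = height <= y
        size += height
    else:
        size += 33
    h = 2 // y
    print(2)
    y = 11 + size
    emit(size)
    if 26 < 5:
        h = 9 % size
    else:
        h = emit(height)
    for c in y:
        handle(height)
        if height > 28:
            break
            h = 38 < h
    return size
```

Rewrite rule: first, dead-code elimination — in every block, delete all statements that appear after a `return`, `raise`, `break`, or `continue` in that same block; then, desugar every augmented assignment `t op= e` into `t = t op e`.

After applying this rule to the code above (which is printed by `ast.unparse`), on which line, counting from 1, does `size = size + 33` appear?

6

Transformed code:
def step(size, y, height, h):
    h = size
    if 8 >= 13:
        raise ValueError(height)
    else:
        size = size + 33
    h = 2 // y
    print(2)
    y = 11 + size
    emit(size)
    if 26 < 5:
        h = 9 % size
    else:
        h = emit(height)
    for c in y:
        handle(height)
        if height > 28:
            break
    return size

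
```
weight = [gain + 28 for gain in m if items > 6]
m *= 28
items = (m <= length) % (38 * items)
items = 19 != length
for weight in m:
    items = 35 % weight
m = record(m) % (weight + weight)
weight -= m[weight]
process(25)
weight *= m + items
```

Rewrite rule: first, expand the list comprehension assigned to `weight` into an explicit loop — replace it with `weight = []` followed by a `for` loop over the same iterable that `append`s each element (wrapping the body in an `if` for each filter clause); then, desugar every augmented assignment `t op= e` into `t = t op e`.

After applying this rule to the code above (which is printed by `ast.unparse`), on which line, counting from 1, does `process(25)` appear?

12

Transformed code:
weight = []
for gain in m:
    if items > 6:
        weight.append(gain + 28)
m = m * 28
items = (m <= length) % (38 * items)
items = 19 != length
for weight in m:
    items = 35 % weight
m = record(m) % (weight + weight)
weight = weight - m[weight]
process(25)
weight = weight * (m + items)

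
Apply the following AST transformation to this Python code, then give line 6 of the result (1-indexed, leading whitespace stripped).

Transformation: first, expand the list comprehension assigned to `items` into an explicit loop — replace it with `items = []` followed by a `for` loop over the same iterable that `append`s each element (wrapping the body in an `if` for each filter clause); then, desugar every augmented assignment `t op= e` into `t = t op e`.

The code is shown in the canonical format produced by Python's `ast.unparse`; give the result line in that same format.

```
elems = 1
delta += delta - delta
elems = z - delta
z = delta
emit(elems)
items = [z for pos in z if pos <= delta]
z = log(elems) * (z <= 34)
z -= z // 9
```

Transformed code:
elems = 1
delta = delta + (delta - delta)
elems = z - delta
z = delta
emit(elems)
items = []
for pos in z:
    if pos <= delta:
        items.append(z)
z = log(elems) * (z <= 34)
z = z - z // 9

items = []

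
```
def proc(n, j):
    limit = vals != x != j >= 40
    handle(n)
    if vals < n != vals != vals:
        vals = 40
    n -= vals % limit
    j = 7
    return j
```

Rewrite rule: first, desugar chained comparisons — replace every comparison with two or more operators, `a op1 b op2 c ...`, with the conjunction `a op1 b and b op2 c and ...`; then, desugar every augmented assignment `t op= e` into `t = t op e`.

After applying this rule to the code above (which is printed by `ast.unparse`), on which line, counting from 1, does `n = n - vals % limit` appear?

6

Transformed code:
def proc(n, j):
    limit = vals != x and x != j and (j >= 40)
    handle(n)
    if vals < n and n != vals and (vals != vals):
        vals = 40
    n = n - vals % limit
    j = 7
    return j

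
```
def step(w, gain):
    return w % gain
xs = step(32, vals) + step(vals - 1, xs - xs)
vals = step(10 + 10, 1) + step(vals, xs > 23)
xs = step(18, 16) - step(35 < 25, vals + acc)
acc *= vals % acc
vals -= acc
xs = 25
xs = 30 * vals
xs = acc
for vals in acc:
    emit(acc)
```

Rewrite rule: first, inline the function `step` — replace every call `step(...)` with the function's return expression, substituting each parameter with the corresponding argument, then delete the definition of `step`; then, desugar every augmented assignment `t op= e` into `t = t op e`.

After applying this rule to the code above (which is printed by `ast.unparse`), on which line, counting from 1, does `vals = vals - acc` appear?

Transformed code:
xs = 32 % vals + (vals - 1) % (xs - xs)
vals = (10 + 10) % 1 + vals % (xs > 23)
xs = 18 % 16 - (35 < 25) % (vals + acc)
acc = acc * (vals % acc)
vals = vals - acc
xs = 25
xs = 30 * vals
xs = acc
for vals in acc:
    emit(acc)

5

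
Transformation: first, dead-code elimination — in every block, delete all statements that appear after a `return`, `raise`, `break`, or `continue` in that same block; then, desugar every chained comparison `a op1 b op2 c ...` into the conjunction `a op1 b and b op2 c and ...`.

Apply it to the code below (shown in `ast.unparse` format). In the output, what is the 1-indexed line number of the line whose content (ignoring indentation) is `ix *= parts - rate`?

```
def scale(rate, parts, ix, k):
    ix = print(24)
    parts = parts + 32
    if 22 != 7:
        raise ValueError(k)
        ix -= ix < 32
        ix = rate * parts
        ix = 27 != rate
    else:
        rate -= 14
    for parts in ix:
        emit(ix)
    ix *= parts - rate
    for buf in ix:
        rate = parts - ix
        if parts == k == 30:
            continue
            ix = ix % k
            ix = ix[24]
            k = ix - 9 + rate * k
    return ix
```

10

Transformed code:
def scale(rate, parts, ix, k):
    ix = print(24)
    parts = parts + 32
    if 22 != 7:
        raise ValueError(k)
    else:
        rate -= 14
    for parts in ix:
        emit(ix)
    ix *= parts - rate
    for buf in ix:
        rate = parts - ix
        if parts == k and k == 30:
            continue
    return ix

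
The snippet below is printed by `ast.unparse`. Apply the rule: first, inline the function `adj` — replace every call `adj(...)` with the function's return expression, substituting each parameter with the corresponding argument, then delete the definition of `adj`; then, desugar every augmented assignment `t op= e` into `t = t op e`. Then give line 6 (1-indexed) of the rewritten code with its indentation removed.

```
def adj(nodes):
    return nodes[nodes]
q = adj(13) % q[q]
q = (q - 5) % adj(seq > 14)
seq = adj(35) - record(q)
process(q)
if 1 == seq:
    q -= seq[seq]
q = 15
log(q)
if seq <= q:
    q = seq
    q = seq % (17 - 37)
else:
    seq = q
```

Transformed code:
q = 13[13] % q[q]
q = (q - 5) % (seq > 14)[seq > 14]
seq = 35[35] - record(q)
process(q)
if 1 == seq:
    q = q - seq[seq]
q = 15
log(q)
if seq <= q:
    q = seq
    q = seq % (17 - 37)
else:
    seq = q

q = q - seq[seq]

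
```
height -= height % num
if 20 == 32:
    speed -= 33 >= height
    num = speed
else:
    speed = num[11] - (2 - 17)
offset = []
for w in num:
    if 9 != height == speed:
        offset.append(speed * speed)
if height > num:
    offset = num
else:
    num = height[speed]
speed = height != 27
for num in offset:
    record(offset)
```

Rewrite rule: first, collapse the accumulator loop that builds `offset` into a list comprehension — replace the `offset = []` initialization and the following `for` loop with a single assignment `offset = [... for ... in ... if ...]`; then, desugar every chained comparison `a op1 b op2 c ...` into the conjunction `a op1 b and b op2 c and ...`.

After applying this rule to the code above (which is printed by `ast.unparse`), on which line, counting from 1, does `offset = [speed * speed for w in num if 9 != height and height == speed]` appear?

Transformed code:
height -= height % num
if 20 == 32:
    speed -= 33 >= height
    num = speed
else:
    speed = num[11] - (2 - 17)
offset = [speed * speed for w in num if 9 != height and height == speed]
if height > num:
    offset = num
else:
    num = height[speed]
speed = height != 27
for num in offset:
    record(offset)

7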